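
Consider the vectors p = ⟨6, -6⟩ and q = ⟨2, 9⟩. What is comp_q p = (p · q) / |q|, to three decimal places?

p · q = 6·2 + (-6)·9 = 12 - 54 = -42
|q| = √(4 + 81) = √85 ≈ 9.2195
comp_q p = -42 / √85 ≈ -4.556

-4.556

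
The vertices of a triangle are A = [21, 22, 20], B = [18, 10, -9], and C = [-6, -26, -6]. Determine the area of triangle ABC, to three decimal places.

AB = (-3, -12, -29),  AC = (-27, -48, -26)
i: (-12)·(-26) - (-29)·(-48) = 312 - 1392 = -1080
j: (-29)·(-27) - (-3)·(-26) = 783 - 78 = 705
k: (-3)·(-48) - (-12)·(-27) = 144 - 324 = -180
AB × AC = (-1080, 705, -180)
|AB × AC| = √1695825 ≈ 1302.2385
area = ½ · 1302.2385 ≈ 651.119

651.119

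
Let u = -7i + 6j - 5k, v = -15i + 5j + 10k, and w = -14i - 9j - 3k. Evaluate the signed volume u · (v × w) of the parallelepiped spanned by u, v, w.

v × w:
i: 5·(-3) - 10·(-9) = -15 - (-90) = 75
j: 10·(-14) - (-15)·(-3) = -140 - 45 = -185
k: (-15)·(-9) - 5·(-14) = 135 - (-70) = 205
v × w = (75, -185, 205)
u · (v × w) = (-7)·75 + 6·(-185) + (-5)·205 = -525 - 1110 - 1025 = -2660

-2660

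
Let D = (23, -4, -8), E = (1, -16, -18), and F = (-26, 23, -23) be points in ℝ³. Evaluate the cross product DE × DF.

DE = (-22, -12, -10)
DF = (-49, 27, -15)
i: (-12)·(-15) - (-10)·27 = 180 - (-270) = 450
j: (-10)·(-49) - (-22)·(-15) = 490 - 330 = 160
k: (-22)·27 - (-12)·(-49) = -594 - 588 = -1182
DE × DF = (450, 160, -1182)

(450, 160, -1182)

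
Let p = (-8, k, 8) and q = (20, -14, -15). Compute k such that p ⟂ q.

p · q = (-8)·20 + k·(-14) + 8·(-15) = -280 - 14k
Set equal to 0: -14k = 280, so k = -20.

-20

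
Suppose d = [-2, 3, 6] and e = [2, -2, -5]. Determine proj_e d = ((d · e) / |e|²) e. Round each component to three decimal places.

d · e = (-2)·2 + 3·(-2) + 6·(-5) = -4 - 6 - 30 = -40
|e|² = 4 + 4 + 25 = 33
proj_e d = (-40/33) · (2, -2, -5) ≈ (-2.424, 2.424, 6.061)

(-2.424, 2.424, 6.061)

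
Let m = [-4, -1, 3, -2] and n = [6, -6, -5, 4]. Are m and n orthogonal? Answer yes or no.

no

m · n = (-4)·6 + (-1)·(-6) + 3·(-5) + (-2)·4 = -24 + 6 - 15 - 8 = -41
Nonzero, so the vectors are not orthogonal.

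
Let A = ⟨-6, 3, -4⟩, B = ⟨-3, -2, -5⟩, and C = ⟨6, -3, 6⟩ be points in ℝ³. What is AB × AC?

(-56, -42, 42)

AB = (3, -5, -1)
AC = (12, -6, 10)
i: (-5)·10 - (-1)·(-6) = -50 - 6 = -56
j: (-1)·12 - 3·10 = -12 - 30 = -42
k: 3·(-6) - (-5)·12 = -18 - (-60) = 42
AB × AC = (-56, -42, 42)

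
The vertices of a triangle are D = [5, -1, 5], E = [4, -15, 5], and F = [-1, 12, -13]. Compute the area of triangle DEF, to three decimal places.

135.312

DE = (-1, -14, 0),  DF = (-6, 13, -18)
i: (-14)·(-18) - 0·13 = 252 - 0 = 252
j: 0·(-6) - (-1)·(-18) = 0 - 18 = -18
k: (-1)·13 - (-14)·(-6) = -13 - 84 = -97
DE × DF = (252, -18, -97)
|DE × DF| = √73237 ≈ 270.6234
area = ½ · 270.6234 ≈ 135.312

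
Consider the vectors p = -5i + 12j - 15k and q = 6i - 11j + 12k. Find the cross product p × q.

i: 12·12 - (-15)·(-11) = 144 - 165 = -21
j: (-15)·6 - (-5)·12 = -90 - (-60) = -30
k: (-5)·(-11) - 12·6 = 55 - 72 = -17
p × q = (-21, -30, -17)

(-21, -30, -17)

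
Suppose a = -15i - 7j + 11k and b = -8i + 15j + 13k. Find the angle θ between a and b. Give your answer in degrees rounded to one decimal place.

68.2

a · b = (-15)·(-8) + (-7)·15 + 11·13 = 120 - 105 + 143 = 158
|a|² = 225 + 49 + 121 = 395,  |a| = √395 ≈ 19.874607
|b|² = 64 + 225 + 169 = 458,  |b| = √458 ≈ 21.400935
cos θ = 158 / (19.874607 · 21.400935) ≈ 0.37147
θ = arccos(0.37147) ≈ 68.2°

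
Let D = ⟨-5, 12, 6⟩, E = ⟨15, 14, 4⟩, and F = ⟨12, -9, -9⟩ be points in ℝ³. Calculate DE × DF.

DE = (20, 2, -2)
DF = (17, -21, -15)
i: 2·(-15) - (-2)·(-21) = -30 - 42 = -72
j: (-2)·17 - 20·(-15) = -34 - (-300) = 266
k: 20·(-21) - 2·17 = -420 - 34 = -454
DE × DF = (-72, 266, -454)

(-72, 266, -454)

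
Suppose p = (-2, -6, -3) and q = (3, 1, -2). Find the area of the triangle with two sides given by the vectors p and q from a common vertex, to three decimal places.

i: (-6)·(-2) - (-3)·1 = 12 - (-3) = 15
j: (-3)·3 - (-2)·(-2) = -9 - 4 = -13
k: (-2)·1 - (-6)·3 = -2 - (-18) = 16
p × q = (15, -13, 16)
|p × q| = √(15² + (-13)² + 16²) = √650 ≈ 25.4951
area = ½ · 25.4951 ≈ 12.748

12.748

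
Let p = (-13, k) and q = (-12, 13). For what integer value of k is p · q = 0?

-12

p · q = (-13)·(-12) + k·13 = 156 + 13k
Set equal to 0: 13k = -156, so k = -12.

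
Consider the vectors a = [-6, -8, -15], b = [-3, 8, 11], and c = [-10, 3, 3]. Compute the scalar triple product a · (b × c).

-203

b × c:
i: 8·3 - 11·3 = 24 - 33 = -9
j: 11·(-10) - (-3)·3 = -110 - (-9) = -101
k: (-3)·3 - 8·(-10) = -9 - (-80) = 71
b × c = (-9, -101, 71)
a · (b × c) = (-6)·(-9) + (-8)·(-101) + (-15)·71 = 54 + 808 - 1065 = -203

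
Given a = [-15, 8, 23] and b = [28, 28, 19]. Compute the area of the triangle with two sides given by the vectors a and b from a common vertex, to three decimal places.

616.409

i: 8·19 - 23·28 = 152 - 644 = -492
j: 23·28 - (-15)·19 = 644 - (-285) = 929
k: (-15)·28 - 8·28 = -420 - 224 = -644
a × b = (-492, 929, -644)
|a × b| = √((-492)² + 929² + (-644)²) = √1519841 ≈ 1232.8183
area = ½ · 1232.8183 ≈ 616.409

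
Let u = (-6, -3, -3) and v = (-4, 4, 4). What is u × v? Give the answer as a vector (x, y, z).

i: (-3)·4 - (-3)·4 = -12 - (-12) = 0
j: (-3)·(-4) - (-6)·4 = 12 - (-24) = 36
k: (-6)·4 - (-3)·(-4) = -24 - 12 = -36
u × v = (0, 36, -36)

(0, 36, -36)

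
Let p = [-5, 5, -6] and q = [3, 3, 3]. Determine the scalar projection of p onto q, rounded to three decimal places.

p · q = (-5)·3 + 5·3 + (-6)·3 = -15 + 15 - 18 = -18
|q| = √(9 + 9 + 9) = √27 ≈ 5.1962
comp_q p = -18 / √27 ≈ -3.464

-3.464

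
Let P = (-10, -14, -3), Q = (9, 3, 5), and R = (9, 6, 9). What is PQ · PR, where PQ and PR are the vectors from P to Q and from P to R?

PQ = Q − P = (19, 17, 8)
PR = R − P = (19, 20, 12)
PQ · PR = 19·19 + 17·20 + 8·12 = 361 + 340 + 96 = 797

797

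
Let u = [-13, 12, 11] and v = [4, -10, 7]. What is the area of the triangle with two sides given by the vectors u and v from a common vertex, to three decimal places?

125.085

i: 12·7 - 11·(-10) = 84 - (-110) = 194
j: 11·4 - (-13)·7 = 44 - (-91) = 135
k: (-13)·(-10) - 12·4 = 130 - 48 = 82
u × v = (194, 135, 82)
|u × v| = √(194² + 135² + 82²) = √62585 ≈ 250.1699
area = ½ · 250.1699 ≈ 125.085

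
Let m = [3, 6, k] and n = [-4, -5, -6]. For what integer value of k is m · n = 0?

m · n = 3·(-4) + 6·(-5) + k·(-6) = -42 - 6k
Set equal to 0: -6k = 42, so k = -7.

-7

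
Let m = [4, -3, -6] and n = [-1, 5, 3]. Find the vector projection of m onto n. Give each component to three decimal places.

(1.057, -5.286, -3.171)

m · n = 4·(-1) + (-3)·5 + (-6)·3 = -4 - 15 - 18 = -37
|n|² = 1 + 25 + 9 = 35
proj_n m = (-37/35) · (-1, 5, 3) ≈ (1.057, -5.286, -3.171)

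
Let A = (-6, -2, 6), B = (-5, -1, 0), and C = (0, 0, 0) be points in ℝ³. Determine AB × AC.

AB = (1, 1, -6)
AC = (6, 2, -6)
i: 1·(-6) - (-6)·2 = -6 - (-12) = 6
j: (-6)·6 - 1·(-6) = -36 - (-6) = -30
k: 1·2 - 1·6 = 2 - 6 = -4
AB × AC = (6, -30, -4)

(6, -30, -4)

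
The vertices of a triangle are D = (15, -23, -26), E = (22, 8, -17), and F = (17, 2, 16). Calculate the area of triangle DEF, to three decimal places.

558.765

DE = (7, 31, 9),  DF = (2, 25, 42)
i: 31·42 - 9·25 = 1302 - 225 = 1077
j: 9·2 - 7·42 = 18 - 294 = -276
k: 7·25 - 31·2 = 175 - 62 = 113
DE × DF = (1077, -276, 113)
|DE × DF| = √1248874 ≈ 1117.5303
area = ½ · 1117.5303 ≈ 558.765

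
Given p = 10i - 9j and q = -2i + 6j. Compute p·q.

-74

p · q = 10·(-2) + (-9)·6 = -20 - 54 = -74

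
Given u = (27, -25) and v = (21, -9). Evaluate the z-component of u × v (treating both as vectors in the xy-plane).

27·(-9) - (-25)·21 = -243 - (-525) = 282

282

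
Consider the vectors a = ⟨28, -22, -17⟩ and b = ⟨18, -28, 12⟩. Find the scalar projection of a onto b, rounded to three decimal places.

25.888

a · b = 28·18 + (-22)·(-28) + (-17)·12 = 504 + 616 - 204 = 916
|b| = √(324 + 784 + 144) = √1252 ≈ 35.3836
comp_b a = 916 / √1252 ≈ 25.888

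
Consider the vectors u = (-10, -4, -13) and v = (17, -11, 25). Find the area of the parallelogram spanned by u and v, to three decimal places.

i: (-4)·25 - (-13)·(-11) = -100 - 143 = -243
j: (-13)·17 - (-10)·25 = -221 - (-250) = 29
k: (-10)·(-11) - (-4)·17 = 110 - (-68) = 178
u × v = (-243, 29, 178)
|u × v| = √((-243)² + 29² + 178²) = √91574 ≈ 302.6120

302.612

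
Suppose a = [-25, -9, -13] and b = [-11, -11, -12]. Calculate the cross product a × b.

i: (-9)·(-12) - (-13)·(-11) = 108 - 143 = -35
j: (-13)·(-11) - (-25)·(-12) = 143 - 300 = -157
k: (-25)·(-11) - (-9)·(-11) = 275 - 99 = 176
a × b = (-35, -157, 176)

(-35, -157, 176)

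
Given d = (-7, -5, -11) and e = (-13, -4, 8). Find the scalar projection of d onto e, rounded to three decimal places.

1.458

d · e = (-7)·(-13) + (-5)·(-4) + (-11)·8 = 91 + 20 - 88 = 23
|e| = √(169 + 16 + 64) = √249 ≈ 15.7797
comp_e d = 23 / √249 ≈ 1.458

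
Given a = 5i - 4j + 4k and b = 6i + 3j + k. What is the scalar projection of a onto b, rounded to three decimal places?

3.244

a · b = 5·6 + (-4)·3 + 4·1 = 30 - 12 + 4 = 22
|b| = √(36 + 9 + 1) = √46 ≈ 6.7823
comp_b a = 22 / √46 ≈ 3.244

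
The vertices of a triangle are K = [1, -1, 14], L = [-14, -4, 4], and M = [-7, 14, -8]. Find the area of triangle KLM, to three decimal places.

KL = (-15, -3, -10),  KM = (-8, 15, -22)
i: (-3)·(-22) - (-10)·15 = 66 - (-150) = 216
j: (-10)·(-8) - (-15)·(-22) = 80 - 330 = -250
k: (-15)·15 - (-3)·(-8) = -225 - 24 = -249
KL × KM = (216, -250, -249)
|KL × KM| = √171157 ≈ 413.7113
area = ½ · 413.7113 ≈ 206.856

206.856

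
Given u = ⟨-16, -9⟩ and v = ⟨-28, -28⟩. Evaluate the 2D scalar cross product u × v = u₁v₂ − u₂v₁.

(-16)·(-28) - (-9)·(-28) = 448 - 252 = 196

196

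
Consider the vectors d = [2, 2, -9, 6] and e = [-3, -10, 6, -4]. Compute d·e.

d · e = 2·(-3) + 2·(-10) + (-9)·6 + 6·(-4) = -6 - 20 - 54 - 24 = -104

-104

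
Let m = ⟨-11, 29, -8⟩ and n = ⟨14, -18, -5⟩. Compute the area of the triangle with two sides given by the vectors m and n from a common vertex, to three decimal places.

196.643

i: 29·(-5) - (-8)·(-18) = -145 - 144 = -289
j: (-8)·14 - (-11)·(-5) = -112 - 55 = -167
k: (-11)·(-18) - 29·14 = 198 - 406 = -208
m × n = (-289, -167, -208)
|m × n| = √((-289)² + (-167)² + (-208)²) = √154674 ≈ 393.2862
area = ½ · 393.2862 ≈ 196.643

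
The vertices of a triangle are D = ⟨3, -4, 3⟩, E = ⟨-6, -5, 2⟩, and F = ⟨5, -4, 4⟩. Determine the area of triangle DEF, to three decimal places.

3.674

DE = (-9, -1, -1),  DF = (2, 0, 1)
i: (-1)·1 - (-1)·0 = -1 - 0 = -1
j: (-1)·2 - (-9)·1 = -2 - (-9) = 7
k: (-9)·0 - (-1)·2 = 0 - (-2) = 2
DE × DF = (-1, 7, 2)
|DE × DF| = √54 ≈ 7.3485
area = ½ · 7.3485 ≈ 3.674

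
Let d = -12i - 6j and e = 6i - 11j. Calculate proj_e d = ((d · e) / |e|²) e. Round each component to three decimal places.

(-0.229, 0.420)

d · e = (-12)·6 + (-6)·(-11) = -72 + 66 = -6
|e|² = 36 + 121 = 157
proj_e d = (-6/157) · (6, -11) ≈ (-0.229, 0.420)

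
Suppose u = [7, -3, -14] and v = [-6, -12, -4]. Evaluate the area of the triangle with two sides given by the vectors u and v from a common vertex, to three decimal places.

108.724

i: (-3)·(-4) - (-14)·(-12) = 12 - 168 = -156
j: (-14)·(-6) - 7·(-4) = 84 - (-28) = 112
k: 7·(-12) - (-3)·(-6) = -84 - 18 = -102
u × v = (-156, 112, -102)
|u × v| = √((-156)² + 112² + (-102)²) = √47284 ≈ 217.4488
area = ½ · 217.4488 ≈ 108.724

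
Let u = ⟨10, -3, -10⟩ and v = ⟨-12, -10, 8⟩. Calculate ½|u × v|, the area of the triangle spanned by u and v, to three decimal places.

94.170

i: (-3)·8 - (-10)·(-10) = -24 - 100 = -124
j: (-10)·(-12) - 10·8 = 120 - 80 = 40
k: 10·(-10) - (-3)·(-12) = -100 - 36 = -136
u × v = (-124, 40, -136)
|u × v| = √((-124)² + 40² + (-136)²) = √35472 ≈ 188.3401
area = ½ · 188.3401 ≈ 94.170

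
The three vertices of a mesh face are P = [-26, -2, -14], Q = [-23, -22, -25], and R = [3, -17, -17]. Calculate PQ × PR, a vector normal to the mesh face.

(-105, -310, 535)

PQ = (3, -20, -11)
PR = (29, -15, -3)
i: (-20)·(-3) - (-11)·(-15) = 60 - 165 = -105
j: (-11)·29 - 3·(-3) = -319 - (-9) = -310
k: 3·(-15) - (-20)·29 = -45 - (-580) = 535
PQ × PR = (-105, -310, 535)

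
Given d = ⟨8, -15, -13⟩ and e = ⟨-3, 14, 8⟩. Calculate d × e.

i: (-15)·8 - (-13)·14 = -120 - (-182) = 62
j: (-13)·(-3) - 8·8 = 39 - 64 = -25
k: 8·14 - (-15)·(-3) = 112 - 45 = 67
d × e = (62, -25, 67)

(62, -25, 67)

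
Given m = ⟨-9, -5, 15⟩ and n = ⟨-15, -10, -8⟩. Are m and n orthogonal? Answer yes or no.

no

m · n = (-9)·(-15) + (-5)·(-10) + 15·(-8) = 135 + 50 - 120 = 65
Nonzero, so the vectors are not orthogonal.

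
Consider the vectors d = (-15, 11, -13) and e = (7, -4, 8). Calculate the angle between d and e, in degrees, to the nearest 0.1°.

d · e = (-15)·7 + 11·(-4) + (-13)·8 = -105 - 44 - 104 = -253
|d|² = 225 + 121 + 169 = 515,  |d| = √515 ≈ 22.693611
|e|² = 49 + 16 + 64 = 129,  |e| = √129 ≈ 11.357817
cos θ = -253 / (22.693611 · 11.357817) ≈ -0.98157
θ = arccos(-0.98157) ≈ 169.0°

169.0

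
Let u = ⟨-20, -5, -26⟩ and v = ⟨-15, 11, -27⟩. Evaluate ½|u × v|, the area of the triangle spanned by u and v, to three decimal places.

i: (-5)·(-27) - (-26)·11 = 135 - (-286) = 421
j: (-26)·(-15) - (-20)·(-27) = 390 - 540 = -150
k: (-20)·11 - (-5)·(-15) = -220 - 75 = -295
u × v = (421, -150, -295)
|u × v| = √(421² + (-150)² + (-295)²) = √286766 ≈ 535.5054
area = ½ · 535.5054 ≈ 267.753

267.753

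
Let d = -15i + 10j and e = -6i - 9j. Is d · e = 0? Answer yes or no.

d · e = (-15)·(-6) + 10·(-9) = 90 - 90 = 0
Zero, so the vectors are orthogonal.

yes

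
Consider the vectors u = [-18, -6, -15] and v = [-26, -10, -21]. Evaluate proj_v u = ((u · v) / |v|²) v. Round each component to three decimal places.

u · v = (-18)·(-26) + (-6)·(-10) + (-15)·(-21) = 468 + 60 + 315 = 843
|v|² = 676 + 100 + 441 = 1217
proj_v u = (843/1217) · (-26, -10, -21) ≈ (-18.010, -6.927, -14.546)

(-18.010, -6.927, -14.546)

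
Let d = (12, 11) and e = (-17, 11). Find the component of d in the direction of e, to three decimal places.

d · e = 12·(-17) + 11·11 = -204 + 121 = -83
|e| = √(289 + 121) = √410 ≈ 20.2485
comp_e d = -83 / √410 ≈ -4.099

-4.099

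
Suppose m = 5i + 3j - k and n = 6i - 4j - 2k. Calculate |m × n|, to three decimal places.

i: 3·(-2) - (-1)·(-4) = -6 - 4 = -10
j: (-1)·6 - 5·(-2) = -6 - (-10) = 4
k: 5·(-4) - 3·6 = -20 - 18 = -38
m × n = (-10, 4, -38)
|m × n| = √((-10)² + 4² + (-38)²) = √1560 ≈ 39.4968

39.497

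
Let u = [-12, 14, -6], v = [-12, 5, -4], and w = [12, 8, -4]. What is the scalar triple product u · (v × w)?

-552

v × w:
i: 5·(-4) - (-4)·8 = -20 - (-32) = 12
j: (-4)·12 - (-12)·(-4) = -48 - 48 = -96
k: (-12)·8 - 5·12 = -96 - 60 = -156
v × w = (12, -96, -156)
u · (v × w) = (-12)·12 + 14·(-96) + (-6)·(-156) = -144 - 1344 + 936 = -552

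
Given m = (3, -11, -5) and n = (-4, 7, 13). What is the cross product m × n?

i: (-11)·13 - (-5)·7 = -143 - (-35) = -108
j: (-5)·(-4) - 3·13 = 20 - 39 = -19
k: 3·7 - (-11)·(-4) = 21 - 44 = -23
m × n = (-108, -19, -23)

(-108, -19, -23)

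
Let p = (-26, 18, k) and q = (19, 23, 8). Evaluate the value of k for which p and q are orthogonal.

10

p · q = (-26)·19 + 18·23 + k·8 = -80 + 8k
Set equal to 0: 8k = 80, so k = 10.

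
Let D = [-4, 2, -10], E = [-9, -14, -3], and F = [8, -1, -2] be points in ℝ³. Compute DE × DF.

DE = (-5, -16, 7)
DF = (12, -3, 8)
i: (-16)·8 - 7·(-3) = -128 - (-21) = -107
j: 7·12 - (-5)·8 = 84 - (-40) = 124
k: (-5)·(-3) - (-16)·12 = 15 - (-192) = 207
DE × DF = (-107, 124, 207)

(-107, 124, 207)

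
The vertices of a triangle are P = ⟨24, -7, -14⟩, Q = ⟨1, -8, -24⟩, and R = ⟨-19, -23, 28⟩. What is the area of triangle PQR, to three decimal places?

723.748

PQ = (-23, -1, -10),  PR = (-43, -16, 42)
i: (-1)·42 - (-10)·(-16) = -42 - 160 = -202
j: (-10)·(-43) - (-23)·42 = 430 - (-966) = 1396
k: (-23)·(-16) - (-1)·(-43) = 368 - 43 = 325
PQ × PR = (-202, 1396, 325)
|PQ × PR| = √2095245 ≈ 1447.4961
area = ½ · 1447.4961 ≈ 723.748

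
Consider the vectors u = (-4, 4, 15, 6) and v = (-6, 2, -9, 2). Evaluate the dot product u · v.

-91

u · v = (-4)·(-6) + 4·2 + 15·(-9) + 6·2 = 24 + 8 - 135 + 12 = -91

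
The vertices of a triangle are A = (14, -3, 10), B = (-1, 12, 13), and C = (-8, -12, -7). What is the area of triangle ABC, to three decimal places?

AB = (-15, 15, 3),  AC = (-22, -9, -17)
i: 15·(-17) - 3·(-9) = -255 - (-27) = -228
j: 3·(-22) - (-15)·(-17) = -66 - 255 = -321
k: (-15)·(-9) - 15·(-22) = 135 - (-330) = 465
AB × AC = (-228, -321, 465)
|AB × AC| = √371250 ≈ 609.3029
area = ½ · 609.3029 ≈ 304.651

304.651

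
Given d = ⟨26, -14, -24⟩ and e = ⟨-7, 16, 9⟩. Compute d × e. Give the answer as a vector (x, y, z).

(258, -66, 318)

i: (-14)·9 - (-24)·16 = -126 - (-384) = 258
j: (-24)·(-7) - 26·9 = 168 - 234 = -66
k: 26·16 - (-14)·(-7) = 416 - 98 = 318
d × e = (258, -66, 318)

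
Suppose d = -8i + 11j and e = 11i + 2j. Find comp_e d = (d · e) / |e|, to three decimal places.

d · e = (-8)·11 + 11·2 = -88 + 22 = -66
|e| = √(121 + 4) = √125 ≈ 11.1803
comp_e d = -66 / √125 ≈ -5.903

-5.903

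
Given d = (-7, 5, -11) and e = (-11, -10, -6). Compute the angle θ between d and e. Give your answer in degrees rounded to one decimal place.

d · e = (-7)·(-11) + 5·(-10) + (-11)·(-6) = 77 - 50 + 66 = 93
|d|² = 49 + 25 + 121 = 195,  |d| = √195 ≈ 13.964240
|e|² = 121 + 100 + 36 = 257,  |e| = √257 ≈ 16.031220
cos θ = 93 / (13.964240 · 16.031220) ≈ 0.41543
θ = arccos(0.41543) ≈ 65.5°

65.5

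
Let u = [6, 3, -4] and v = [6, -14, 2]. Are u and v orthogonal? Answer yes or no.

u · v = 6·6 + 3·(-14) + (-4)·2 = 36 - 42 - 8 = -14
Nonzero, so the vectors are not orthogonal.

no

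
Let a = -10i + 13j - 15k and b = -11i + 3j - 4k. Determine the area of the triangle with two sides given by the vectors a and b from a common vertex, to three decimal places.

i: 13·(-4) - (-15)·3 = -52 - (-45) = -7
j: (-15)·(-11) - (-10)·(-4) = 165 - 40 = 125
k: (-10)·3 - 13·(-11) = -30 - (-143) = 113
a × b = (-7, 125, 113)
|a × b| = √((-7)² + 125² + 113²) = √28443 ≈ 168.6505
area = ½ · 168.6505 ≈ 84.325

84.325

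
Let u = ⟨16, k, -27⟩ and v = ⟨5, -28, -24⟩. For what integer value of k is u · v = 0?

26

u · v = 16·5 + k·(-28) + (-27)·(-24) = 728 - 28k
Set equal to 0: -28k = -728, so k = 26.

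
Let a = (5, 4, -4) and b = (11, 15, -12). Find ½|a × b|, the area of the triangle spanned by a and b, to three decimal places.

i: 4·(-12) - (-4)·15 = -48 - (-60) = 12
j: (-4)·11 - 5·(-12) = -44 - (-60) = 16
k: 5·15 - 4·11 = 75 - 44 = 31
a × b = (12, 16, 31)
|a × b| = √(12² + 16² + 31²) = √1361 ≈ 36.8917
area = ½ · 36.8917 ≈ 18.446

18.446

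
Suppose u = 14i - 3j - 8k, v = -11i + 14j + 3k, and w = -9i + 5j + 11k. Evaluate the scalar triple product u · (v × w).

1096

v × w:
i: 14·11 - 3·5 = 154 - 15 = 139
j: 3·(-9) - (-11)·11 = -27 - (-121) = 94
k: (-11)·5 - 14·(-9) = -55 - (-126) = 71
v × w = (139, 94, 71)
u · (v × w) = 14·139 + (-3)·94 + (-8)·71 = 1946 - 282 - 568 = 1096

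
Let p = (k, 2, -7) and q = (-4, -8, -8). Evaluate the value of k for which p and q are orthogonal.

p · q = k·(-4) + 2·(-8) + (-7)·(-8) = 40 - 4k
Set equal to 0: -4k = -40, so k = 10.

10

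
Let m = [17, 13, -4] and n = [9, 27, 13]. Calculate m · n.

452

m · n = 17·9 + 13·27 + (-4)·13 = 153 + 351 - 52 = 452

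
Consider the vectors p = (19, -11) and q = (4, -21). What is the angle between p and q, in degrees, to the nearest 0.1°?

p · q = 19·4 + (-11)·(-21) = 76 + 231 = 307
|p|² = 361 + 121 = 482,  |p| = √482 ≈ 21.954498
|q|² = 16 + 441 = 457,  |q| = √457 ≈ 21.377558
cos θ = 307 / (21.954498 · 21.377558) ≈ 0.65412
θ = arccos(0.65412) ≈ 49.1°

49.1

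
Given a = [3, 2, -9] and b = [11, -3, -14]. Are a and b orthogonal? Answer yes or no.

no

a · b = 3·11 + 2·(-3) + (-9)·(-14) = 33 - 6 + 126 = 153
Nonzero, so the vectors are not orthogonal.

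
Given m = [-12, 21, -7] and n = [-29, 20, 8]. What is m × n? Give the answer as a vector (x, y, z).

i: 21·8 - (-7)·20 = 168 - (-140) = 308
j: (-7)·(-29) - (-12)·8 = 203 - (-96) = 299
k: (-12)·20 - 21·(-29) = -240 - (-609) = 369
m × n = (308, 299, 369)

(308, 299, 369)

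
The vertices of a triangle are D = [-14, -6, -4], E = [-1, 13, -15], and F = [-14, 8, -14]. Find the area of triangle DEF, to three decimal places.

DE = (13, 19, -11),  DF = (0, 14, -10)
i: 19·(-10) - (-11)·14 = -190 - (-154) = -36
j: (-11)·0 - 13·(-10) = 0 - (-130) = 130
k: 13·14 - 19·0 = 182 - 0 = 182
DE × DF = (-36, 130, 182)
|DE × DF| = √51320 ≈ 226.5392
area = ½ · 226.5392 ≈ 113.270

113.270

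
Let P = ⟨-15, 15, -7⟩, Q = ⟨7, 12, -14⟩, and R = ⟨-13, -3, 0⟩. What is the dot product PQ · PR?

49

PQ = Q − P = (22, -3, -7)
PR = R − P = (2, -18, 7)
PQ · PR = 22·2 + (-3)·(-18) + (-7)·7 = 44 + 54 - 49 = 49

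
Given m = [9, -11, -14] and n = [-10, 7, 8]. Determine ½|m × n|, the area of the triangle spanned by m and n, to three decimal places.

41.632

i: (-11)·8 - (-14)·7 = -88 - (-98) = 10
j: (-14)·(-10) - 9·8 = 140 - 72 = 68
k: 9·7 - (-11)·(-10) = 63 - 110 = -47
m × n = (10, 68, -47)
|m × n| = √(10² + 68² + (-47)²) = √6933 ≈ 83.2646
area = ½ · 83.2646 ≈ 41.632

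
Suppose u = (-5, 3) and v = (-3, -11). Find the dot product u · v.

-18

u · v = (-5)·(-3) + 3·(-11) = 15 - 33 = -18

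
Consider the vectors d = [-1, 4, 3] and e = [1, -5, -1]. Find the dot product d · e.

-24

d · e = (-1)·1 + 4·(-5) + 3·(-1) = -1 - 20 - 3 = -24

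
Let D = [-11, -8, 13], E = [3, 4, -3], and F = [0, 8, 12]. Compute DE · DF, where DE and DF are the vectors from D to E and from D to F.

DE = E − D = (14, 12, -16)
DF = F − D = (11, 16, -1)
DE · DF = 14·11 + 12·16 + (-16)·(-1) = 154 + 192 + 16 = 362

362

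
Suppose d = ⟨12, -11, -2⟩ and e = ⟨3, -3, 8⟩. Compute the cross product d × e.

i: (-11)·8 - (-2)·(-3) = -88 - 6 = -94
j: (-2)·3 - 12·8 = -6 - 96 = -102
k: 12·(-3) - (-11)·3 = -36 - (-33) = -3
d × e = (-94, -102, -3)

(-94, -102, -3)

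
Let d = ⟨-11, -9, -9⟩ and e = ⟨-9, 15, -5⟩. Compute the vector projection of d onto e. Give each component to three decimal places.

d · e = (-11)·(-9) + (-9)·15 + (-9)·(-5) = 99 - 135 + 45 = 9
|e|² = 81 + 225 + 25 = 331
proj_e d = (9/331) · (-9, 15, -5) ≈ (-0.245, 0.408, -0.136)

(-0.245, 0.408, -0.136)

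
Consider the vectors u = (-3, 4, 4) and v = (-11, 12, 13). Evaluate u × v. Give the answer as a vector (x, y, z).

i: 4·13 - 4·12 = 52 - 48 = 4
j: 4·(-11) - (-3)·13 = -44 - (-39) = -5
k: (-3)·12 - 4·(-11) = -36 - (-44) = 8
u × v = (4, -5, 8)

(4, -5, 8)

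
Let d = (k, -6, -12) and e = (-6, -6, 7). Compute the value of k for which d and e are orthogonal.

-8

d · e = k·(-6) + (-6)·(-6) + (-12)·7 = -48 - 6k
Set equal to 0: -6k = 48, so k = -8.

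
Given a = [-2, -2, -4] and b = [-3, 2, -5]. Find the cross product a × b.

i: (-2)·(-5) - (-4)·2 = 10 - (-8) = 18
j: (-4)·(-3) - (-2)·(-5) = 12 - 10 = 2
k: (-2)·2 - (-2)·(-3) = -4 - 6 = -10
a × b = (18, 2, -10)

(18, 2, -10)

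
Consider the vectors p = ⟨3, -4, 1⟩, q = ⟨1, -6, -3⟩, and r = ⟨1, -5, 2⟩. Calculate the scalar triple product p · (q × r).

q × r:
i: (-6)·2 - (-3)·(-5) = -12 - 15 = -27
j: (-3)·1 - 1·2 = -3 - 2 = -5
k: 1·(-5) - (-6)·1 = -5 - (-6) = 1
q × r = (-27, -5, 1)
p · (q × r) = 3·(-27) + (-4)·(-5) + 1·1 = -81 + 20 + 1 = -60

-60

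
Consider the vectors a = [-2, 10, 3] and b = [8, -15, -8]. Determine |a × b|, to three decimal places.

61.555

i: 10·(-8) - 3·(-15) = -80 - (-45) = -35
j: 3·8 - (-2)·(-8) = 24 - 16 = 8
k: (-2)·(-15) - 10·8 = 30 - 80 = -50
a × b = (-35, 8, -50)
|a × b| = √((-35)² + 8² + (-50)²) = √3789 ≈ 61.5549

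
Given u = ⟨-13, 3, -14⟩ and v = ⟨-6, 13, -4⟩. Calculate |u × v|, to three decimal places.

229.619

i: 3·(-4) - (-14)·13 = -12 - (-182) = 170
j: (-14)·(-6) - (-13)·(-4) = 84 - 52 = 32
k: (-13)·13 - 3·(-6) = -169 - (-18) = -151
u × v = (170, 32, -151)
|u × v| = √(170² + 32² + (-151)²) = √52725 ≈ 229.6193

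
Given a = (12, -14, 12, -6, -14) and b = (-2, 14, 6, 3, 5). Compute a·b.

-236

a · b = 12·(-2) + (-14)·14 + 12·6 + (-6)·3 + (-14)·5 = -24 - 196 + 72 - 18 - 70 = -236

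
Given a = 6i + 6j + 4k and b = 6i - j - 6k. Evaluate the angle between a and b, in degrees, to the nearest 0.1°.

a · b = 6·6 + 6·(-1) + 4·(-6) = 36 - 6 - 24 = 6
|a|² = 36 + 36 + 16 = 88,  |a| = √88 ≈ 9.380832
|b|² = 36 + 1 + 36 = 73,  |b| = √73 ≈ 8.544004
cos θ = 6 / (9.380832 · 8.544004) ≈ 0.07486
θ = arccos(0.07486) ≈ 85.7°

85.7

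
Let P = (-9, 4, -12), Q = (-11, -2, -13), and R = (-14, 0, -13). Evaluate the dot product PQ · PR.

35

PQ = Q − P = (-2, -6, -1)
PR = R − P = (-5, -4, -1)
PQ · PR = (-2)·(-5) + (-6)·(-4) + (-1)·(-1) = 10 + 24 + 1 = 35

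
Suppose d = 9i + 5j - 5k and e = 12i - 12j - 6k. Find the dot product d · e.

78

d · e = 9·12 + 5·(-12) + (-5)·(-6) = 108 - 60 + 30 = 78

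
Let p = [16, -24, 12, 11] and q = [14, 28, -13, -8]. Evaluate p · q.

-692

p · q = 16·14 + (-24)·28 + 12·(-13) + 11·(-8) = 224 - 672 - 156 - 88 = -692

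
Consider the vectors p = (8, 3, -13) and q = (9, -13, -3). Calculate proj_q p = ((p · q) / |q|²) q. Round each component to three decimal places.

(2.502, -3.614, -0.834)

p · q = 8·9 + 3·(-13) + (-13)·(-3) = 72 - 39 + 39 = 72
|q|² = 81 + 169 + 9 = 259
proj_q p = (72/259) · (9, -13, -3) ≈ (2.502, -3.614, -0.834)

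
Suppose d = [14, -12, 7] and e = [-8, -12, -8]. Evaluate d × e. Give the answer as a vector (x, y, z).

(180, 56, -264)

i: (-12)·(-8) - 7·(-12) = 96 - (-84) = 180
j: 7·(-8) - 14·(-8) = -56 - (-112) = 56
k: 14·(-12) - (-12)·(-8) = -168 - 96 = -264
d × e = (180, 56, -264)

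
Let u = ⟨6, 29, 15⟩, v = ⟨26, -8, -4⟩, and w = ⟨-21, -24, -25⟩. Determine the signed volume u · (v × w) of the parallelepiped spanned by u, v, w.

10030

v × w:
i: (-8)·(-25) - (-4)·(-24) = 200 - 96 = 104
j: (-4)·(-21) - 26·(-25) = 84 - (-650) = 734
k: 26·(-24) - (-8)·(-21) = -624 - 168 = -792
v × w = (104, 734, -792)
u · (v × w) = 6·104 + 29·734 + 15·(-792) = 624 + 21286 - 11880 = 10030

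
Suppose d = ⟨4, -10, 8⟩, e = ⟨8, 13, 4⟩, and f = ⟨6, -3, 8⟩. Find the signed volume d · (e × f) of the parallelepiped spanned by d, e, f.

48

e × f:
i: 13·8 - 4·(-3) = 104 - (-12) = 116
j: 4·6 - 8·8 = 24 - 64 = -40
k: 8·(-3) - 13·6 = -24 - 78 = -102
e × f = (116, -40, -102)
d · (e × f) = 4·116 + (-10)·(-40) + 8·(-102) = 464 + 400 - 816 = 48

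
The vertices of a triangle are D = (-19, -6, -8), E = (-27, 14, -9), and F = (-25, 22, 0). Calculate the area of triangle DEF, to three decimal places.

DE = (-8, 20, -1),  DF = (-6, 28, 8)
i: 20·8 - (-1)·28 = 160 - (-28) = 188
j: (-1)·(-6) - (-8)·8 = 6 - (-64) = 70
k: (-8)·28 - 20·(-6) = -224 - (-120) = -104
DE × DF = (188, 70, -104)
|DE × DF| = √51060 ≈ 225.9646
area = ½ · 225.9646 ≈ 112.982

112.982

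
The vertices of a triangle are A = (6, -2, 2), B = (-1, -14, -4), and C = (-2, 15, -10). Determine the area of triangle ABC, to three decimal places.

AB = (-7, -12, -6),  AC = (-8, 17, -12)
i: (-12)·(-12) - (-6)·17 = 144 - (-102) = 246
j: (-6)·(-8) - (-7)·(-12) = 48 - 84 = -36
k: (-7)·17 - (-12)·(-8) = -119 - 96 = -215
AB × AC = (246, -36, -215)
|AB × AC| = √108037 ≈ 328.6898
area = ½ · 328.6898 ≈ 164.345

164.345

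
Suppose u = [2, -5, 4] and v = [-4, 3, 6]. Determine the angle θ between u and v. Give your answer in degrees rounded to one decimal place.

88.9

u · v = 2·(-4) + (-5)·3 + 4·6 = -8 - 15 + 24 = 1
|u|² = 4 + 25 + 16 = 45,  |u| = √45 ≈ 6.708204
|v|² = 16 + 9 + 36 = 61,  |v| = √61 ≈ 7.810250
cos θ = 1 / (6.708204 · 7.810250) ≈ 0.01909
θ = arccos(0.01909) ≈ 88.9°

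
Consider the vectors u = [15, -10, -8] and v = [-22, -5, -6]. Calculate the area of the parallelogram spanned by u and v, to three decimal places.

i: (-10)·(-6) - (-8)·(-5) = 60 - 40 = 20
j: (-8)·(-22) - 15·(-6) = 176 - (-90) = 266
k: 15·(-5) - (-10)·(-22) = -75 - 220 = -295
u × v = (20, 266, -295)
|u × v| = √(20² + 266² + (-295)²) = √158181 ≈ 397.7198

397.720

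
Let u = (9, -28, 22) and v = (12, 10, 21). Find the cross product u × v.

i: (-28)·21 - 22·10 = -588 - 220 = -808
j: 22·12 - 9·21 = 264 - 189 = 75
k: 9·10 - (-28)·12 = 90 - (-336) = 426
u × v = (-808, 75, 426)

(-808, 75, 426)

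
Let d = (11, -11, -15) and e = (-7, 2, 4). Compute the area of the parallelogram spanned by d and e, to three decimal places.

83.319

i: (-11)·4 - (-15)·2 = -44 - (-30) = -14
j: (-15)·(-7) - 11·4 = 105 - 44 = 61
k: 11·2 - (-11)·(-7) = 22 - 77 = -55
d × e = (-14, 61, -55)
|d × e| = √((-14)² + 61² + (-55)²) = √6942 ≈ 83.3187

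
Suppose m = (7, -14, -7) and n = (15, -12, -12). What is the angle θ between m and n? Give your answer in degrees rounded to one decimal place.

23.2

m · n = 7·15 + (-14)·(-12) + (-7)·(-12) = 105 + 168 + 84 = 357
|m|² = 49 + 196 + 49 = 294,  |m| = √294 ≈ 17.146428
|n|² = 225 + 144 + 144 = 513,  |n| = √513 ≈ 22.649503
cos θ = 357 / (17.146428 · 22.649503) ≈ 0.91925
θ = arccos(0.91925) ≈ 23.2°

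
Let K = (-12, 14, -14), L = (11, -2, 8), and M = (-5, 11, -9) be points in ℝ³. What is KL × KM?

(-14, 39, 43)

KL = (23, -16, 22)
KM = (7, -3, 5)
i: (-16)·5 - 22·(-3) = -80 - (-66) = -14
j: 22·7 - 23·5 = 154 - 115 = 39
k: 23·(-3) - (-16)·7 = -69 - (-112) = 43
KL × KM = (-14, 39, 43)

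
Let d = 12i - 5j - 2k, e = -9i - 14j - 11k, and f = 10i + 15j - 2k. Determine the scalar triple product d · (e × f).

e × f:
i: (-14)·(-2) - (-11)·15 = 28 - (-165) = 193
j: (-11)·10 - (-9)·(-2) = -110 - 18 = -128
k: (-9)·15 - (-14)·10 = -135 - (-140) = 5
e × f = (193, -128, 5)
d · (e × f) = 12·193 + (-5)·(-128) + (-2)·5 = 2316 + 640 - 10 = 2946

2946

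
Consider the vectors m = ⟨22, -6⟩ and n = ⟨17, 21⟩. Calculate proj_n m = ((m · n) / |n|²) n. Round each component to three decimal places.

m · n = 22·17 + (-6)·21 = 374 - 126 = 248
|n|² = 289 + 441 = 730
proj_n m = (248/730) · (17, 21) ≈ (5.775, 7.134)

(5.775, 7.134)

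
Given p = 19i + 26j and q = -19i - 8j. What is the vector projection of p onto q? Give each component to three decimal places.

(25.438, 10.711)

p · q = 19·(-19) + 26·(-8) = -361 - 208 = -569
|q|² = 361 + 64 = 425
proj_q p = (-569/425) · (-19, -8) ≈ (25.438, 10.711)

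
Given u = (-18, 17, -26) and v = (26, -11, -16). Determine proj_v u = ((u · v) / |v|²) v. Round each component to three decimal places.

(-5.901, 2.497, 3.632)

u · v = (-18)·26 + 17·(-11) + (-26)·(-16) = -468 - 187 + 416 = -239
|v|² = 676 + 121 + 256 = 1053
proj_v u = (-239/1053) · (26, -11, -16) ≈ (-5.901, 2.497, 3.632)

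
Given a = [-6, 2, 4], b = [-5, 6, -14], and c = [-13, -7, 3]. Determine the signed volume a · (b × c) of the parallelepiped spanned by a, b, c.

b × c:
i: 6·3 - (-14)·(-7) = 18 - 98 = -80
j: (-14)·(-13) - (-5)·3 = 182 - (-15) = 197
k: (-5)·(-7) - 6·(-13) = 35 - (-78) = 113
b × c = (-80, 197, 113)
a · (b × c) = (-6)·(-80) + 2·197 + 4·113 = 480 + 394 + 452 = 1326

1326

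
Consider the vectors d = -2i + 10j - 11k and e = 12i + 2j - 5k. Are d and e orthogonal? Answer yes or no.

d · e = (-2)·12 + 10·2 + (-11)·(-5) = -24 + 20 + 55 = 51
Nonzero, so the vectors are not orthogonal.

no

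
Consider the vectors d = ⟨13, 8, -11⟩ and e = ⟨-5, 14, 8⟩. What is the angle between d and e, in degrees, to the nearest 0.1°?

d · e = 13·(-5) + 8·14 + (-11)·8 = -65 + 112 - 88 = -41
|d|² = 169 + 64 + 121 = 354,  |d| = √354 ≈ 18.814888
|e|² = 25 + 196 + 64 = 285,  |e| = √285 ≈ 16.881943
cos θ = -41 / (18.814888 · 16.881943) ≈ -0.12908
θ = arccos(-0.12908) ≈ 97.4°

97.4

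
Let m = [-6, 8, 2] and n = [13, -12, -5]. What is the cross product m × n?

i: 8·(-5) - 2·(-12) = -40 - (-24) = -16
j: 2·13 - (-6)·(-5) = 26 - 30 = -4
k: (-6)·(-12) - 8·13 = 72 - 104 = -32
m × n = (-16, -4, -32)

(-16, -4, -32)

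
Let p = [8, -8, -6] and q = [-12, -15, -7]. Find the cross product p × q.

i: (-8)·(-7) - (-6)·(-15) = 56 - 90 = -34
j: (-6)·(-12) - 8·(-7) = 72 - (-56) = 128
k: 8·(-15) - (-8)·(-12) = -120 - 96 = -216
p × q = (-34, 128, -216)

(-34, 128, -216)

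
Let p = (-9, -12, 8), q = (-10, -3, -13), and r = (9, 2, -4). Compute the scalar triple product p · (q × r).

q × r:
i: (-3)·(-4) - (-13)·2 = 12 - (-26) = 38
j: (-13)·9 - (-10)·(-4) = -117 - 40 = -157
k: (-10)·2 - (-3)·9 = -20 - (-27) = 7
q × r = (38, -157, 7)
p · (q × r) = (-9)·38 + (-12)·(-157) + 8·7 = -342 + 1884 + 56 = 1598

1598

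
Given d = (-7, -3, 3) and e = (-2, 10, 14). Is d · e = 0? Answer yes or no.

no

d · e = (-7)·(-2) + (-3)·10 + 3·14 = 14 - 30 + 42 = 26
Nonzero, so the vectors are not orthogonal.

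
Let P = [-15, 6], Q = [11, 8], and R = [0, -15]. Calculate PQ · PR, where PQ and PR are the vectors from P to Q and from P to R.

PQ = Q − P = (26, 2)
PR = R − P = (15, -21)
PQ · PR = 26·15 + 2·(-21) = 390 - 42 = 348

348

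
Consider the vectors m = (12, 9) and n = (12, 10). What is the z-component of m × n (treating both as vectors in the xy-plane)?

12

12·10 - 9·12 = 120 - 108 = 12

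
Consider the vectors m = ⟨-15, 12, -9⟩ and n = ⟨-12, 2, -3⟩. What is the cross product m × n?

(-18, 63, 114)

i: 12·(-3) - (-9)·2 = -36 - (-18) = -18
j: (-9)·(-12) - (-15)·(-3) = 108 - 45 = 63
k: (-15)·2 - 12·(-12) = -30 - (-144) = 114
m × n = (-18, 63, 114)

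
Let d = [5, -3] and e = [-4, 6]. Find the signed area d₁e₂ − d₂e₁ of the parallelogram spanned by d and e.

18

5·6 - (-3)·(-4) = 30 - 12 = 18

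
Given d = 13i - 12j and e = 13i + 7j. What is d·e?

d · e = 13·13 + (-12)·7 = 169 - 84 = 85

85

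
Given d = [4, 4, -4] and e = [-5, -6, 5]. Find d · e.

d · e = 4·(-5) + 4·(-6) + (-4)·5 = -20 - 24 - 20 = -64

-64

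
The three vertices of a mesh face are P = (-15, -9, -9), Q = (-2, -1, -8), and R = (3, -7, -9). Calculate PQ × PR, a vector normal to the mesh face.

(-2, 18, -118)

PQ = (13, 8, 1)
PR = (18, 2, 0)
i: 8·0 - 1·2 = 0 - 2 = -2
j: 1·18 - 13·0 = 18 - 0 = 18
k: 13·2 - 8·18 = 26 - 144 = -118
PQ × PR = (-2, 18, -118)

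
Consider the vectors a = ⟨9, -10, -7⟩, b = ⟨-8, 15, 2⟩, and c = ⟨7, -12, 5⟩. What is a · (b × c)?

b × c:
i: 15·5 - 2·(-12) = 75 - (-24) = 99
j: 2·7 - (-8)·5 = 14 - (-40) = 54
k: (-8)·(-12) - 15·7 = 96 - 105 = -9
b × c = (99, 54, -9)
a · (b × c) = 9·99 + (-10)·54 + (-7)·(-9) = 891 - 540 + 63 = 414

414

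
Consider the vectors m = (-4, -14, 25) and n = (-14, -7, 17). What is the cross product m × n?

(-63, -282, -168)

i: (-14)·17 - 25·(-7) = -238 - (-175) = -63
j: 25·(-14) - (-4)·17 = -350 - (-68) = -282
k: (-4)·(-7) - (-14)·(-14) = 28 - 196 = -168
m × n = (-63, -282, -168)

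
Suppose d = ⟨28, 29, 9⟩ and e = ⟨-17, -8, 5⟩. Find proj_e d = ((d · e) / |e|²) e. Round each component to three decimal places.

d · e = 28·(-17) + 29·(-8) + 9·5 = -476 - 232 + 45 = -663
|e|² = 289 + 64 + 25 = 378
proj_e d = (-663/378) · (-17, -8, 5) ≈ (29.817, 14.032, -8.770)

(29.817, 14.032, -8.770)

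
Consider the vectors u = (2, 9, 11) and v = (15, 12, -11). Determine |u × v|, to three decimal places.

317.255

i: 9·(-11) - 11·12 = -99 - 132 = -231
j: 11·15 - 2·(-11) = 165 - (-22) = 187
k: 2·12 - 9·15 = 24 - 135 = -111
u × v = (-231, 187, -111)
|u × v| = √((-231)² + 187² + (-111)²) = √100651 ≈ 317.2554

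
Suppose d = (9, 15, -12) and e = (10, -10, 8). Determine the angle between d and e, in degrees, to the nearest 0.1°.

d · e = 9·10 + 15·(-10) + (-12)·8 = 90 - 150 - 96 = -156
|d|² = 81 + 225 + 144 = 450,  |d| = √450 ≈ 21.213203
|e|² = 100 + 100 + 64 = 264,  |e| = √264 ≈ 16.248077
cos θ = -156 / (21.213203 · 16.248077) ≈ -0.45260
θ = arccos(-0.45260) ≈ 116.9°

116.9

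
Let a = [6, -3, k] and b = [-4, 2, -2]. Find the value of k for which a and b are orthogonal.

a · b = 6·(-4) + (-3)·2 + k·(-2) = -30 - 2k
Set equal to 0: -2k = 30, so k = -15.

-15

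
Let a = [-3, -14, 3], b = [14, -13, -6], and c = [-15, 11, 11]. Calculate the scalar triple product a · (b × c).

b × c:
i: (-13)·11 - (-6)·11 = -143 - (-66) = -77
j: (-6)·(-15) - 14·11 = 90 - 154 = -64
k: 14·11 - (-13)·(-15) = 154 - 195 = -41
b × c = (-77, -64, -41)
a · (b × c) = (-3)·(-77) + (-14)·(-64) + 3·(-41) = 231 + 896 - 123 = 1004

1004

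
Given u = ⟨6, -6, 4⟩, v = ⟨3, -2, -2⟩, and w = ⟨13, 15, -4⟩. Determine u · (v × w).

596

v × w:
i: (-2)·(-4) - (-2)·15 = 8 - (-30) = 38
j: (-2)·13 - 3·(-4) = -26 - (-12) = -14
k: 3·15 - (-2)·13 = 45 - (-26) = 71
v × w = (38, -14, 71)
u · (v × w) = 6·38 + (-6)·(-14) + 4·71 = 228 + 84 + 284 = 596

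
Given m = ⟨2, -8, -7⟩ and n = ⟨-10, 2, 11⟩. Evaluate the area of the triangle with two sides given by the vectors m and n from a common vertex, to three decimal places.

i: (-8)·11 - (-7)·2 = -88 - (-14) = -74
j: (-7)·(-10) - 2·11 = 70 - 22 = 48
k: 2·2 - (-8)·(-10) = 4 - 80 = -76
m × n = (-74, 48, -76)
|m × n| = √((-74)² + 48² + (-76)²) = √13556 ≈ 116.4302
area = ½ · 116.4302 ≈ 58.215

58.215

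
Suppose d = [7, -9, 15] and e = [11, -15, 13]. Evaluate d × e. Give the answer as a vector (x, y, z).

(108, 74, -6)

i: (-9)·13 - 15·(-15) = -117 - (-225) = 108
j: 15·11 - 7·13 = 165 - 91 = 74
k: 7·(-15) - (-9)·11 = -105 - (-99) = -6
d × e = (108, 74, -6)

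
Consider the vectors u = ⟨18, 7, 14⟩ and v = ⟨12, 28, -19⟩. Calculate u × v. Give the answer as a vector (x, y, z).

(-525, 510, 420)

i: 7·(-19) - 14·28 = -133 - 392 = -525
j: 14·12 - 18·(-19) = 168 - (-342) = 510
k: 18·28 - 7·12 = 504 - 84 = 420
u × v = (-525, 510, 420)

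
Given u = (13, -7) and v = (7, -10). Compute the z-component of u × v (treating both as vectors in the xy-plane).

13·(-10) - (-7)·7 = -130 - (-49) = -81

-81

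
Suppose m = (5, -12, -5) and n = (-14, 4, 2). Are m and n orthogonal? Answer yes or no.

m · n = 5·(-14) + (-12)·4 + (-5)·2 = -70 - 48 - 10 = -128
Nonzero, so the vectors are not orthogonal.

no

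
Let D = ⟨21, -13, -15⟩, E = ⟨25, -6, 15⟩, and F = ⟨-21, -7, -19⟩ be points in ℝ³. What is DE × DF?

(-208, -1244, 318)

DE = (4, 7, 30)
DF = (-42, 6, -4)
i: 7·(-4) - 30·6 = -28 - 180 = -208
j: 30·(-42) - 4·(-4) = -1260 - (-16) = -1244
k: 4·6 - 7·(-42) = 24 - (-294) = 318
DE × DF = (-208, -1244, 318)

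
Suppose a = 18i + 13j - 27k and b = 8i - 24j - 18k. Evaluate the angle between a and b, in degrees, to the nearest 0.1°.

a · b = 18·8 + 13·(-24) + (-27)·(-18) = 144 - 312 + 486 = 318
|a|² = 324 + 169 + 729 = 1222,  |a| = √1222 ≈ 34.957117
|b|² = 64 + 576 + 324 = 964,  |b| = √964 ≈ 31.048349
cos θ = 318 / (34.957117 · 31.048349) ≈ 0.29299
θ = arccos(0.29299) ≈ 73.0°

73.0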